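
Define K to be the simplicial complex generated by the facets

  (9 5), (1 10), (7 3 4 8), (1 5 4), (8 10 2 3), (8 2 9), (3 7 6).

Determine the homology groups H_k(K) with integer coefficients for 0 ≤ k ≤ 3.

Fix the vertex order 1 < 2 < 3 < 4 < 5 < 6 < 7 < 8 < 9 < 10 and write every simplex with vertices in increasing order. Then dim K = 3 and the simplices of K are:

  0-simplices (10): [1], [2], [3], [4], [5], [6], [7], [8], [9], [10]
  1-simplices (20): [1,4], [1,5], [1,10], [2,3], [2,8], [2,9], [2,10], [3,4], [3,6], [3,7], [3,8], [3,10], [4,5], [4,7], [4,8], [5,9], [6,7], [7,8], [8,9], [8,10]
  2-simplices (11): [1,4,5], [2,3,8], [2,3,10], [2,8,9], [2,8,10], [3,4,7], [3,4,8], [3,6,7], [3,7,8], [3,8,10], [4,7,8]
  3-simplices (2): [2,3,8,10], [3,4,7,8]

giving chain groups C_0 ≅ Z^10, C_1 ≅ Z^20, C_2 ≅ Z^11, C_3 ≅ Z^2.

∂_1: C_1 → C_0 is given by ∂[p,q] = [q] − [p]. For instance
  ∂[5,9] = [9] − [5].
This gives a 10×20 integer matrix of rank 9; reducing to Smith normal form yields diagonal entries (1,1,1,1,1,1,1,1,1).

∂_2: C_2 → C_1 acts by ∂[p,q,r] = [q,r] − [p,r] + [p,q]. For instance
  ∂[2,3,8] = [3,8] − [2,8] + [2,3],
  ∂[1,4,5] = [4,5] − [1,5] + [1,4].
The resulting 20×11 matrix has rank 9, and its Smith normal form has invariant factors (1,1,1,1,1,1,1,1,1).

∂_3: C_3 → C_2 sends each 3-simplex σ to the alternating sum Σ_i (−1)^i (σ with its i-th vertex removed). For instance
  ∂[2,3,8,10] = [3,8,10] − [2,8,10] + [2,3,10] − [2,3,8],
  ∂[3,4,7,8] = [4,7,8] − [3,7,8] + [3,4,8] − [3,4,7].
The resulting 11×2 matrix has rank 2, and its Smith normal form has invariant factors (1,1).

Now H_k = ker ∂_k / im ∂_{k+1}, so:

  H_0: rank C_0 − rank ∂_1 = 10 − 9 = 1, and the invariant factors of ∂_1 are all 1, so H_0 = Z.
  H_1: rank ker ∂_1 − rank ∂_2 = (20 − 9) − 9 = 2, and the invariant factors of ∂_2 are all 1, so H_1 = Z^2.
  H_2: rank ker ∂_2 − rank ∂_3 = (11 − 9) − 2 = 0, and the invariant factors of ∂_3 are all 1, so H_2 = 0.
  H_3: rank ker ∂_3 − rank ∂_4 = (2 − 2) − 0 = 0, and there is no ∂_4, so H_3 = 0.

H_0 = Z,  H_1 = Z^2,  H_2 = 0,  H_3 = 0.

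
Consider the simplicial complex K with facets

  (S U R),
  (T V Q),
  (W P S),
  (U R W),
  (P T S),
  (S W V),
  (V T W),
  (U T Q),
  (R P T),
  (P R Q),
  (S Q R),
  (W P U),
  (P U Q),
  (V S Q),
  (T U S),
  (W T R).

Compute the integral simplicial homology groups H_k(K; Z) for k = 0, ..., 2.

Order the vertices as P < Q < R < S < T < U < V < W. Listing each simplex with vertices in this order, K has dimension 2 with simplices:

  0-simplices (8): P, Q, R, S, T, U, V, W
  1-simplices (24): PQ, PR, PS, PT, PU, PW, QR, QS, QT, QU, QV, RS, RT, RU, RW, ST, SU, SV, SW, TU, TV, TW, UW, VW
  2-simplices (16): PQR, PQU, PRT, PST, PSW, PUW, QRS, QSV, QTU, QTV, RSU, RTW, RUW, STU, SVW, TVW

so the chain groups are C_0 ≅ Z^8, C_1 ≅ Z^24, C_2 ≅ Z^16.

Boundary ∂_1: C_1 → C_0 sends each edge [p,q] (with p < q) to q − p. For instance
  ∂PS = S − P.
This gives a 8×24 integer matrix of rank 7; reducing to Smith normal form yields diagonal entries (1,1,1,1,1,1,1).

∂_2: C_2 → C_1 acts by ∂[p,q,r] = [q,r] − [p,r] + [p,q]. For instance
  ∂PSW = SW − PW + PS,
  ∂TVW = VW − TW + TV.
As a 24×16 matrix over Z this has rank 15, with invariant factors (1,1,1,1,1,1,1,1,1,1,1,1,1,1,1).

Reading off H_k = ker ∂_k / im ∂_{k+1}:

  H_0: rank C_0 − rank ∂_1 = 8 − 7 = 1, and the invariant factors of ∂_1 are all 1, so H_0 = Z.
  H_1: rank ker ∂_1 − rank ∂_2 = (24 − 7) − 15 = 2, and the invariant factors of ∂_2 are all 1, so H_1 = Z^2.
  H_2: rank ker ∂_2 − rank ∂_3 = (16 − 15) − 0 = 1, and there is no ∂_3, so H_2 = Z.

As a check, the Euler characteristic is 8 − 24 + 16 = 0, which agrees with 1 − 2 + 1 = 0.

H_0 ≅ Z,  H_1 ≅ Z^2,  H_2 ≅ Z.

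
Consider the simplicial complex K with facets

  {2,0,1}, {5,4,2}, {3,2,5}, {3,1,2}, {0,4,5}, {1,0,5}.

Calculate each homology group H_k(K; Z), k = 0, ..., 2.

K has 6 vertices, 12 edges, 6 triangles.
rank ∂_0 = 0, rank ∂_1 = 5 ⇒ b_0 = 6 − 0 − 5 = 1; all invariant factors of ∂_1 are 1 so no torsion. So H_0 = Z.
rank ∂_1 = 5, rank ∂_2 = 6 ⇒ b_1 = 12 − 5 − 6 = 1; all invariant factors of ∂_2 are 1 so no torsion. So H_1 = Z.
rank ∂_2 = 6, rank ∂_3 = 0 ⇒ b_2 = 6 − 6 − 0 = 0. So H_2 = 0.

H_0 = Z,  H_1 = Z,  H_2 = 0.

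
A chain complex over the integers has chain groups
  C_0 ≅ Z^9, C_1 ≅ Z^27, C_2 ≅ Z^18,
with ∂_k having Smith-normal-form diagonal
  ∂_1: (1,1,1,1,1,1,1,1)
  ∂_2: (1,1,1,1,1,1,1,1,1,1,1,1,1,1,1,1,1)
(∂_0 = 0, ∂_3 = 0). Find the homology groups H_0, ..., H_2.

H_0: b_0 = 9 − 0 − 8 = 1; torsion from ∂_1 factors > 1: none. So H_0 ≅ Z.
H_1: b_1 = 27 − 8 − 17 = 2; torsion from ∂_2 factors > 1: none. So H_1 ≅ Z^2.
H_2: b_2 = 18 − 17 − 0 = 1; torsion from ∂_3 factors > 1: none. So H_2 ≅ Z.

H_0 ≅ Z,  H_1 ≅ Z^2,  H_2 ≅ Z.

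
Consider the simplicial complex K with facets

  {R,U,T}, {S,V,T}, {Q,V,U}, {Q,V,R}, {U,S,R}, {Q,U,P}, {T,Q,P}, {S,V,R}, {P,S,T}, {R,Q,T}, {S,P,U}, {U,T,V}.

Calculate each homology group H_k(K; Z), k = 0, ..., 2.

Take the total order P < Q < R < S < T < U < V on the vertex set. Then K (dimension 2) consists of the simplices:

  0-simplices (7): P, Q, R, S, T, U, V
  1-simplices (18): PQ, PS, PT, PU, QR, QT, QU, QV, RS, RT, RU, RV, ST, SU, SV, TU, TV, UV
  2-simplices (12): PQT, PQU, PST, PSU, QRT, QRV, QUV, RSU, RSV, RTU, STV, TUV

so the chain groups are C_0 ≅ Z^7, C_1 ≅ Z^18, C_2 ≅ Z^12.

∂_1: C_1 → C_0 is given by ∂[p,q] = [q] − [p]. For instance
  ∂PQ = Q − P.
As a 7×18 matrix over Z this has rank 6, with invariant factors (1,1,1,1,1,1).

∂_2: C_2 → C_1 acts by ∂[p,q,r] = [q,r] − [p,r] + [p,q]. For instance
  ∂PQU = QU − PU + PQ,
  ∂RSV = SV − RV + RS.
As a 18×12 matrix over Z this has rank 12, with invariant factors (1,1,1,1,1,1,1,1,1,1,1,2).

Now H_k = ker ∂_k / im ∂_{k+1}, so:

  H_0: rank C_0 − rank ∂_1 = 7 − 6 = 1, and the invariant factors of ∂_1 are all 1, so H_0 ≅ Z.
  H_1: rank ker ∂_1 − rank ∂_2 = (18 − 6) − 12 = 0, and ∂_2 has invariant factor 2 > 1, so H_1 ≅ Z/2Z.
  H_2: rank ker ∂_2 − rank ∂_3 = (12 − 12) − 0 = 0, and there is no ∂_3, so H_2 ≅ 0.

As a check, the Euler characteristic is 7 − 18 + 12 = 1, which agrees with 1 − 0 + 0 = 1.

H_0 ≅ Z,  H_1 ≅ Z/2Z,  H_2 = 0.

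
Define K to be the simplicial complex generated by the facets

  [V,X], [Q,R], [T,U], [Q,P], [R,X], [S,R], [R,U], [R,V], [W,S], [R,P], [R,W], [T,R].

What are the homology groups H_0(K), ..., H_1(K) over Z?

H_0 = Z,  H_1 = Z^4.

We work with the vertex ordering P < Q < R < S < T < U < V < W < X. The simplices of K, each written with vertices in increasing order, are:

  0-simplices (9): P, Q, R, S, T, U, V, W, X
  1-simplices (12): PQ, PR, QR, RS, RT, RU, RV, RW, RX, SW, TU, VX

giving chain groups C_0 ≅ Z^9, C_1 ≅ Z^12.

Boundary ∂_1: C_1 → C_0 sends each edge [p,q] (with p < q) to q − p. For instance
  ∂RX = X − R.
The resulting 9×12 matrix has rank 8, and its Smith normal form has invariant factors (1,1,1,1,1,1,1,1).

Reading off H_k = ker ∂_k / im ∂_{k+1}:

  H_0: rank C_0 − rank ∂_1 = 9 − 8 = 1, and the invariant factors of ∂_1 are all 1, so H_0 ≅ Z.
  H_1: rank ker ∂_1 − rank ∂_2 = (12 − 8) − 0 = 4, and there is no ∂_2, so H_1 ≅ Z^4.

As a check, the Euler characteristic is 9 − 12 = -3, which agrees with 1 − 4 = -3.
(K is a triangulation of a wedge of 4 circles.)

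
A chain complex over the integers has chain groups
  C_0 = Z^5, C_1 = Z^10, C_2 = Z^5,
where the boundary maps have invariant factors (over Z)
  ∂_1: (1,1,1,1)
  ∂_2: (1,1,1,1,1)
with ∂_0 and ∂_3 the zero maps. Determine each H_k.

H_0 = Z,  H_1 = Z,  H_2 = 0.

H_0: b_0 = 5 − 0 − 4 = 1; torsion from ∂_1 factors > 1: none. So H_0 = Z.
H_1: b_1 = 10 − 4 − 5 = 1; torsion from ∂_2 factors > 1: none. So H_1 = Z.
H_2: b_2 = 5 − 5 − 0 = 0; torsion from ∂_3 factors > 1: none. So H_2 = 0.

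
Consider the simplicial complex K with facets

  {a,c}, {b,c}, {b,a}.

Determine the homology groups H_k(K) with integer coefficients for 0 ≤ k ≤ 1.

H_0 ≅ Z,  H_1 ≅ Z.

Take the total order a < b < c on the vertex set. Then K (dimension 1) consists of the simplices:

  0-simplices (3): a, b, c
  1-simplices (3): ab, ac, bc

so the chain groups are C_0 ≅ Z^3, C_1 ≅ Z^3.

∂_1: C_1 → C_0 is given by ∂[p,q] = [q] − [p]. For instance
  ∂ab = b − a.
As a 3×3 matrix over Z this has rank 2, with invariant factors (1,1).

Computing H_k = (kernel of ∂_k) / (image of ∂_{k+1}):

  H_0: rank C_0 − rank ∂_1 = 3 − 2 = 1, and the invariant factors of ∂_1 are all 1, so H_0 = Z.
  H_1: rank ker ∂_1 − rank ∂_2 = (3 − 2) − 0 = 1, and there is no ∂_2, so H_1 = Z.

(K is a triangulation of the circle S^1.)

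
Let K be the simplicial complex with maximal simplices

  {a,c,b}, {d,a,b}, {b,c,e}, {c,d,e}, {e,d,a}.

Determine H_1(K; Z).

Take the total order a < b < c < d < e on the vertex set. Then K (dimension 2) consists of the simplices:

  0-simplices (5): a, b, c, d, e
  1-simplices (10): ab, ac, ad, ae, bc, bd, be, cd, ce, de
  2-simplices (5): abc, abd, ade, bce, cde

Hence C_0 ≅ Z^5, C_1 ≅ Z^10, C_2 ≅ Z^5.

Boundary ∂_1: C_1 → C_0 is given by ∂[p,q] = [q] − [p].
As a 5×10 matrix over Z this has rank 4, with invariant factors (1,1,1,1).

∂_2: C_2 → C_1 maps a triangle to the signed sum of its edges. For instance
  ∂ade = de − ae + ad,
  ∂bce = ce − be + bc.
As a 10×5 matrix over Z this has rank 5, with invariant factors (1,1,1,1,1).

From H_k ≅ ker(∂_k) / im(∂_{k+1}) we obtain:

  H_1: rank ker ∂_1 − rank ∂_2 = (10 − 4) − 5 = 1, and the invariant factors of ∂_2 are all 1, so H_1 ≅ Z.

H_1 ≅ Z.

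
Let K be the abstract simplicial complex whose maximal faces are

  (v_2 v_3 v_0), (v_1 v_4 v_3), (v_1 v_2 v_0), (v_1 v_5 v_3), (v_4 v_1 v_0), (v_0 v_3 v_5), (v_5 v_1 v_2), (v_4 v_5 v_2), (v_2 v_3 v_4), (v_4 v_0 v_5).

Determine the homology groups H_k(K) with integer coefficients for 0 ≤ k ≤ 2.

H_0 ≅ Z,  H_1 ≅ Z/2Z,  H_2 = 0.

Take the total order v_0 < v_1 < v_2 < v_3 < v_4 < v_5 on the vertex set. Then K (dimension 2) consists of the simplices:

  0-simplices (6): [v_0], [v_1], [v_2], [v_3], [v_4], [v_5]
  1-simplices (15): (15 of them)
  2-simplices (10): [v_0,v_1,v_2], [v_0,v_1,v_4], [v_0,v_2,v_3], [v_0,v_3,v_5], [v_0,v_4,v_5], [v_1,v_2,v_5], [v_1,v_3,v_4], [v_1,v_3,v_5], [v_2,v_3,v_4], [v_2,v_4,v_5]

giving chain groups C_0 ≅ Z^6, C_1 ≅ Z^15, C_2 ≅ Z^10.

∂_1: C_1 → C_0 is given by ∂[p,q] = [q] − [p].
As a 6×15 matrix over Z this has rank 5, with invariant factors (1,1,1,1,1).

∂_2: C_2 → C_1 acts by ∂[p,q,r] = [q,r] − [p,r] + [p,q]. For instance
  ∂[v_2,v_4,v_5] = [v_4,v_5] − [v_2,v_5] + [v_2,v_4],
  ∂[v_1,v_3,v_4] = [v_3,v_4] − [v_1,v_4] + [v_1,v_3].
As a 15×10 matrix over Z this has rank 10, with invariant factors (1,1,1,1,1,1,1,1,1,2).

Computing H_k = (kernel of ∂_k) / (image of ∂_{k+1}):

  H_0: rank C_0 − rank ∂_1 = 6 − 5 = 1, and the invariant factors of ∂_1 are all 1, so H_0 = Z.
  H_1: rank ker ∂_1 − rank ∂_2 = (15 − 5) − 10 = 0, and ∂_2 has invariant factor 2 > 1, so H_1 = Z/2Z.
  H_2: rank ker ∂_2 − rank ∂_3 = (10 − 10) − 0 = 0, and there is no ∂_3, so H_2 = 0.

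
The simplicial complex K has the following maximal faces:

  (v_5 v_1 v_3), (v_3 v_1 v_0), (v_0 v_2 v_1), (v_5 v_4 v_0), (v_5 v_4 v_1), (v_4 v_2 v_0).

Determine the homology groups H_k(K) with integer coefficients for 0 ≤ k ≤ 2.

H_0 = Z,  H_1 = Z,  H_2 = 0.

K has 6 vertices, 12 edges, 6 triangles.
rank ∂_0 = 0, rank ∂_1 = 5 ⇒ b_0 = 6 − 0 − 5 = 1; all invariant factors of ∂_1 are 1 so no torsion. So H_0 = Z.
rank ∂_1 = 5, rank ∂_2 = 6 ⇒ b_1 = 12 − 5 − 6 = 1; all invariant factors of ∂_2 are 1 so no torsion. So H_1 = Z.
rank ∂_2 = 6, rank ∂_3 = 0 ⇒ b_2 = 6 − 6 − 0 = 0. So H_2 = 0.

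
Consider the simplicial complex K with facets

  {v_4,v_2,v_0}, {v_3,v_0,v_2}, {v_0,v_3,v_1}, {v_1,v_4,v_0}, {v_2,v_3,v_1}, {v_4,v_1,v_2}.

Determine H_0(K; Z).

Order the vertices as v_0 < v_1 < v_2 < v_3 < v_4. Listing each simplex with vertices in this order, K has dimension 2 with simplices:

  0-simplices (5): [v_0], [v_1], [v_2], [v_3], [v_4]
  1-simplices (9): [v_0,v_1], [v_0,v_2], [v_0,v_3], [v_0,v_4], [v_1,v_2], [v_1,v_3], [v_1,v_4], [v_2,v_3], [v_2,v_4]
  2-simplices (6): [v_0,v_1,v_3], [v_0,v_1,v_4], [v_0,v_2,v_3], [v_0,v_2,v_4], [v_1,v_2,v_3], [v_1,v_2,v_4]

Hence C_0 ≅ Z^5, C_1 ≅ Z^9, C_2 ≅ Z^6.

The boundary map ∂_1: C_1 → C_0 maps an edge to its endpoints' difference, ∂[p,q] = q − p.
The 5×9 boundary matrix has rank 4 and Smith normal form diag(1,1,1,1).

∂_2: C_2 → C_1 acts by ∂[p,q,r] = [q,r] − [p,r] + [p,q]. For instance
  ∂[v_0,v_2,v_4] = [v_2,v_4] − [v_0,v_4] + [v_0,v_2],
  ∂[v_0,v_1,v_3] = [v_1,v_3] − [v_0,v_3] + [v_0,v_1].
The 9×6 boundary matrix has rank 5 and Smith normal form diag(1,1,1,1,1).

Now H_k = ker ∂_k / im ∂_{k+1}, so:

  H_0: rank C_0 − rank ∂_1 = 5 − 4 = 1, and the invariant factors of ∂_1 are all 1, so H_0 ≅ Z.

(K is a triangulation of the 2-sphere S^2.)

H_0 ≅ Z.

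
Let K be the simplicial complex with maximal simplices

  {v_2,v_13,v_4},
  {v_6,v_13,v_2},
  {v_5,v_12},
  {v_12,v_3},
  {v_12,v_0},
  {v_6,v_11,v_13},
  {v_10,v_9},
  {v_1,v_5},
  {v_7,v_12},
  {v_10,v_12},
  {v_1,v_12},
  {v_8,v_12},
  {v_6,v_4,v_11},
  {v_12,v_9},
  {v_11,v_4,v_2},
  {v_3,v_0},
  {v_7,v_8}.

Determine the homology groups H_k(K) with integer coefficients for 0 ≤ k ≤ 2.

H_0 = Z^2,  H_1 = Z^5,  H_2 = 0.

Take the total order v_0 < v_1 < v_2 < v_3 < v_4 < v_5 < v_6 < v_7 < v_8 < v_9 < v_10 < v_11 < v_12 < v_13 on the vertex set. Then K (dimension 2) consists of the simplices:

  0-simplices (14): [v_0], [v_1], [v_2], [v_3], [v_4], [v_5], [v_6], [v_7], [v_8], [v_9], [v_10], [v_11], [v_12], [v_13]
  1-simplices (22): (22 of them)
  2-simplices (5): [v_2,v_4,v_11], [v_2,v_4,v_13], [v_2,v_6,v_13], [v_4,v_6,v_11], [v_6,v_11,v_13]

Hence C_0 ≅ Z^14, C_1 ≅ Z^22, C_2 ≅ Z^5.

∂_1: C_1 → C_0 is given by ∂[p,q] = [q] − [p].
The 14×22 boundary matrix has rank 12 and Smith normal form diag(1,1,1,1,1,1,1,1,1,1,1,1).

∂_2: C_2 → C_1 maps a triangle to the signed sum of its edges. For instance
  ∂[v_2,v_4,v_11] = [v_4,v_11] − [v_2,v_11] + [v_2,v_4],
  ∂[v_2,v_6,v_13] = [v_6,v_13] − [v_2,v_13] + [v_2,v_6].
This gives a 22×5 integer matrix of rank 5; reducing to Smith normal form yields diagonal entries (1,1,1,1,1).

Computing H_k = (kernel of ∂_k) / (image of ∂_{k+1}):

  H_0: rank C_0 − rank ∂_1 = 14 − 12 = 2, and the invariant factors of ∂_1 are all 1, so H_0 = Z^2.
  H_1: rank ker ∂_1 − rank ∂_2 = (22 − 12) − 5 = 5, and the invariant factors of ∂_2 are all 1, so H_1 = Z^5.
  H_2: rank ker ∂_2 − rank ∂_3 = (5 − 5) − 0 = 0, and there is no ∂_3, so H_2 = 0.

As a check, the Euler characteristic is 14 − 22 + 5 = -3, which agrees with 2 − 5 + 0 = -3.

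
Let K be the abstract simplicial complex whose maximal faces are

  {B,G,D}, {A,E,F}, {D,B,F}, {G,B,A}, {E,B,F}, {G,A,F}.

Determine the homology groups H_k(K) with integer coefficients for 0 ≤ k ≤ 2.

H_0 = Z,  H_1 = Z,  H_2 = 0.

Fix the vertex order A < B < D < E < F < G and write every simplex with vertices in increasing order. Then dim K = 2 and the simplices of K are:

  0-simplices (6): A, B, D, E, F, G
  1-simplices (12): AB, AE, AF, AG, BD, BE, BF, BG, DF, DG, EF, FG
  2-simplices (6): ABG, AEF, AFG, BDF, BDG, BEF

Hence C_0 ≅ Z^6, C_1 ≅ Z^12, C_2 ≅ Z^6.

The boundary map ∂_1: C_1 → C_0 sends each edge [p,q] (with p < q) to q − p. For instance
  ∂BE = E − B.
This gives a 6×12 integer matrix of rank 5; reducing to Smith normal form yields diagonal entries (1,1,1,1,1).

∂_2: C_2 → C_1 maps a triangle to the signed sum of its edges. For instance
  ∂ABG = BG − AG + AB,
  ∂AFG = FG − AG + AF.
This gives a 12×6 integer matrix of rank 6; reducing to Smith normal form yields diagonal entries (1,1,1,1,1,1).

Now H_k = ker ∂_k / im ∂_{k+1}, so:

  H_0: rank C_0 − rank ∂_1 = 6 − 5 = 1, and the invariant factors of ∂_1 are all 1, so H_0 = Z.
  H_1: rank ker ∂_1 − rank ∂_2 = (12 − 5) − 6 = 1, and the invariant factors of ∂_2 are all 1, so H_1 = Z.
  H_2: rank ker ∂_2 − rank ∂_3 = (6 − 6) − 0 = 0, and there is no ∂_3, so H_2 = 0.

(K is a triangulation of the cylinder S^1 x I.)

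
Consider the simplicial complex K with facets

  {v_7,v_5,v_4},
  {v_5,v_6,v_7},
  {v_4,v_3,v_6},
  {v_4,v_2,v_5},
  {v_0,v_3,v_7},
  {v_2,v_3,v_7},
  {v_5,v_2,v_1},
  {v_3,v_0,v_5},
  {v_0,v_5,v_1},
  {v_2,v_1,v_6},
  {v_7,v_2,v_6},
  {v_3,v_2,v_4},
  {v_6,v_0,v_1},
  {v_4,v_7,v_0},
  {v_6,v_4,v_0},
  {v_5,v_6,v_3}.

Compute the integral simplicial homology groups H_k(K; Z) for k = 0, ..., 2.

H_0 ≅ Z,  H_1 ≅ Z^2,  H_2 ≅ Z.

K has 8 vertices, 24 edges, 16 triangles.
rank ∂_0 = 0, rank ∂_1 = 7 ⇒ b_0 = 8 − 0 − 7 = 1; all invariant factors of ∂_1 are 1 so no torsion. So H_0 ≅ Z.
rank ∂_1 = 7, rank ∂_2 = 15 ⇒ b_1 = 24 − 7 − 15 = 2; all invariant factors of ∂_2 are 1 so no torsion. So H_1 ≅ Z^2.
rank ∂_2 = 15, rank ∂_3 = 0 ⇒ b_2 = 16 − 15 − 0 = 1. So H_2 ≅ Z.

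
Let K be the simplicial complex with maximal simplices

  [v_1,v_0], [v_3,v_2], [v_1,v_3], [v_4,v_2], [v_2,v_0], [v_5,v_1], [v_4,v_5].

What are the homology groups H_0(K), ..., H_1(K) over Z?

Take the total order v_0 < v_1 < v_2 < v_3 < v_4 < v_5 on the vertex set. Then K (dimension 1) consists of the simplices:

  0-simplices (6): [v_0], [v_1], [v_2], [v_3], [v_4], [v_5]
  1-simplices (7): [v_0,v_1], [v_0,v_2], [v_1,v_3], [v_1,v_5], [v_2,v_3], [v_2,v_4], [v_4,v_5]

giving chain groups C_0 ≅ Z^6, C_1 ≅ Z^7.

Boundary ∂_1: C_1 → C_0 is given by ∂[p,q] = [q] − [p]. For instance
  ∂[v_2,v_4] = [v_4] − [v_2].
This gives a 6×7 integer matrix of rank 5; reducing to Smith normal form yields diagonal entries (1,1,1,1,1).

Reading off H_k = ker ∂_k / im ∂_{k+1}:

  H_0: rank C_0 − rank ∂_1 = 6 − 5 = 1, and the invariant factors of ∂_1 are all 1, so H_0 = Z.
  H_1: rank ker ∂_1 − rank ∂_2 = (7 − 5) − 0 = 2, and there is no ∂_2, so H_1 = Z^2.

As a check, the Euler characteristic is 6 − 7 = -1, which agrees with 1 − 2 = -1.

H_0 = Z,  H_1 = Z^2.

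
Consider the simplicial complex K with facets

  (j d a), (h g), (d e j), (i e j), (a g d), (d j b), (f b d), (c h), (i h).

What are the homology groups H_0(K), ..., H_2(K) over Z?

Take the total order a < b < c < d < e < f < g < h < i < j on the vertex set. Then K (dimension 2) consists of the simplices:

  0-simplices (10): a, b, c, d, e, f, g, h, i, j
  1-simplices (16): ad, ag, aj, bd, bf, bj, ch, de, df, dg, dj, ei, ej, gh, hi, ij
  2-simplices (6): adg, adj, bdf, bdj, dej, eij

so the chain groups are C_0 ≅ Z^10, C_1 ≅ Z^16, C_2 ≅ Z^6.

The boundary map ∂_1: C_1 → C_0 sends each edge [p,q] (with p < q) to q − p. For instance
  ∂ej = j − e.
As a 10×16 matrix over Z this has rank 9, with invariant factors (1,1,1,1,1,1,1,1,1).

The boundary map ∂_2: C_2 → C_1 sends each 2-simplex [p,q,r] to [q,r] − [p,r] + [p,q]. For instance
  ∂adg = dg − ag + ad,
  ∂dej = ej − dj + de.
As a 16×6 matrix over Z this has rank 6, with invariant factors (1,1,1,1,1,1).

Reading off H_k = ker ∂_k / im ∂_{k+1}:

  H_0: rank C_0 − rank ∂_1 = 10 − 9 = 1, and the invariant factors of ∂_1 are all 1, so H_0 ≅ Z.
  H_1: rank ker ∂_1 − rank ∂_2 = (16 − 9) − 6 = 1, and the invariant factors of ∂_2 are all 1, so H_1 ≅ Z.
  H_2: rank ker ∂_2 − rank ∂_3 = (6 − 6) − 0 = 0, and there is no ∂_3, so H_2 ≅ 0.

H_0 = Z,  H_1 = Z,  H_2 = 0.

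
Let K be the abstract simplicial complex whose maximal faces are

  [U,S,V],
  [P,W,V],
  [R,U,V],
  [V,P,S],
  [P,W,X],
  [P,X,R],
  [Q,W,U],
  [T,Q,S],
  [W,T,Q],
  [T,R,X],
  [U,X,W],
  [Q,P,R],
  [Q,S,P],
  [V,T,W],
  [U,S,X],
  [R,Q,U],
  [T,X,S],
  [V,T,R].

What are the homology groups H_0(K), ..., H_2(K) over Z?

Order the vertices as P < Q < R < S < T < U < V < W < X. Listing each simplex with vertices in this order, K has dimension 2 with simplices:

  0-simplices (9): P, Q, R, S, T, U, V, W, X
  1-simplices (27): PQ, PR, PS, PV, PW, PX, QR, QS, QT, QU, QW, RT, RU, RV, RX, ST, SU, SV, SX, TV, TW, TX, UV, UW, UX, VW, WX
  2-simplices (18): PQR, PQS, PRX, PSV, PVW, PWX, QRU, QST, QTW, QUW, RTV, RTX, RUV, STX, SUV, SUX, TVW, UWX

giving chain groups C_0 ≅ Z^9, C_1 ≅ Z^27, C_2 ≅ Z^18.

The boundary map ∂_1: C_1 → C_0 is given by ∂[p,q] = [q] − [p]. For instance
  ∂QS = S − Q.
The resulting 9×27 matrix has rank 8, and its Smith normal form has invariant factors (1,1,1,1,1,1,1,1).

The boundary map ∂_2: C_2 → C_1 sends each 2-simplex [p,q,r] to [q,r] − [p,r] + [p,q]. For instance
  ∂TVW = VW − TW + TV,
  ∂PSV = SV − PV + PS.
The resulting 27×18 matrix has rank 17, and its Smith normal form has invariant factors (1,1,1,1,1,1,1,1,1,1,1,1,1,1,1,1,1).

From H_k ≅ ker(∂_k) / im(∂_{k+1}) we obtain:

  H_0: rank C_0 − rank ∂_1 = 9 − 8 = 1, and the invariant factors of ∂_1 are all 1, so H_0 ≅ Z.
  H_1: rank ker ∂_1 − rank ∂_2 = (27 − 8) − 17 = 2, and the invariant factors of ∂_2 are all 1, so H_1 ≅ Z^2.
  H_2: rank ker ∂_2 − rank ∂_3 = (18 − 17) − 0 = 1, and there is no ∂_3, so H_2 ≅ Z.

H_0 = Z,  H_1 = Z^2,  H_2 = Z.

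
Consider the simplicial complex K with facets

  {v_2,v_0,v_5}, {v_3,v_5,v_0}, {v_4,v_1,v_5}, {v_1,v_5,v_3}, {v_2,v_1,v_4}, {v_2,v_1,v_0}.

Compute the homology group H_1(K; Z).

H_1 = Z.

We work with the vertex ordering v_0 < v_1 < v_2 < v_3 < v_4 < v_5. The simplices of K, each written with vertices in increasing order, are:

  0-simplices (6): [v_0], [v_1], [v_2], [v_3], [v_4], [v_5]
  1-simplices (12): [v_0,v_1], [v_0,v_2], [v_0,v_3], [v_0,v_5], [v_1,v_2], [v_1,v_3], [v_1,v_4], [v_1,v_5], [v_2,v_4], [v_2,v_5], [v_3,v_5], [v_4,v_5]
  2-simplices (6): [v_0,v_1,v_2], [v_0,v_2,v_5], [v_0,v_3,v_5], [v_1,v_2,v_4], [v_1,v_3,v_5], [v_1,v_4,v_5]

so the chain groups are C_0 ≅ Z^6, C_1 ≅ Z^12, C_2 ≅ Z^6.

Boundary ∂_1: C_1 → C_0 sends each edge [p,q] (with p < q) to q − p.
As a 6×12 matrix over Z this has rank 5, with invariant factors (1,1,1,1,1).

∂_2: C_2 → C_1 maps a triangle to the signed sum of its edges. For instance
  ∂[v_0,v_1,v_2] = [v_1,v_2] − [v_0,v_2] + [v_0,v_1],
  ∂[v_1,v_3,v_5] = [v_3,v_5] − [v_1,v_5] + [v_1,v_3].
The resulting 12×6 matrix has rank 6, and its Smith normal form has invariant factors (1,1,1,1,1,1).

Now H_k = ker ∂_k / im ∂_{k+1}, so:

  H_1: rank ker ∂_1 − rank ∂_2 = (12 − 5) − 6 = 1, and the invariant factors of ∂_2 are all 1, so H_1 ≅ Z.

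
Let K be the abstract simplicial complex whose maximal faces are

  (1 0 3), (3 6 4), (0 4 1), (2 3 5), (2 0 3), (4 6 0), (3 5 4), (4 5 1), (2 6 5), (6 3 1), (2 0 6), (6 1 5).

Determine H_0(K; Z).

Order the vertices as 0 < 1 < 2 < 3 < 4 < 5 < 6. Listing each simplex with vertices in this order, K has dimension 2 with simplices:

  0-simplices (7): [0], [1], [2], [3], [4], [5], [6]
  1-simplices (18): [0,1], [0,2], [0,3], [0,4], [0,6], [1,3], [1,4], [1,5], [1,6], [2,3], [2,5], [2,6], [3,4], [3,5], [3,6], [4,5], [4,6], [5,6]
  2-simplices (12): [0,1,3], [0,1,4], [0,2,3], [0,2,6], [0,4,6], [1,3,6], [1,4,5], [1,5,6], [2,3,5], [2,5,6], [3,4,5], [3,4,6]

Hence C_0 ≅ Z^7, C_1 ≅ Z^18, C_2 ≅ Z^12.

The boundary map ∂_1: C_1 → C_0 sends each edge [p,q] (with p < q) to q − p.
The 7×18 boundary matrix has rank 6 and Smith normal form diag(1,1,1,1,1,1).

∂_2: C_2 → C_1 sends each 2-simplex [p,q,r] to [q,r] − [p,r] + [p,q]. For instance
  ∂[1,4,5] = [4,5] − [1,5] + [1,4],
  ∂[0,4,6] = [4,6] − [0,6] + [0,4].
This gives a 18×12 integer matrix of rank 12; reducing to Smith normal form yields diagonal entries (1,1,1,1,1,1,1,1,1,1,1,2).

Computing H_k = (kernel of ∂_k) / (image of ∂_{k+1}):

  H_0: rank C_0 − rank ∂_1 = 7 − 6 = 1, and the invariant factors of ∂_1 are all 1, so H_0 = Z.

H_0 ≅ Z.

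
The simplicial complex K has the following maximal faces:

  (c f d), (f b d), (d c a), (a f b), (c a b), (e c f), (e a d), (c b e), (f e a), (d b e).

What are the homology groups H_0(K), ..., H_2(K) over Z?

Order the vertices as a < b < c < d < e < f. Listing each simplex with vertices in this order, K has dimension 2 with simplices:

  0-simplices (6): a, b, c, d, e, f
  1-simplices (15): ab, ac, ad, ae, af, bc, bd, be, bf, cd, ce, cf, de, df, ef
  2-simplices (10): abc, abf, acd, ade, aef, bce, bde, bdf, cdf, cef

Hence C_0 ≅ Z^6, C_1 ≅ Z^15, C_2 ≅ Z^10.

Boundary ∂_1: C_1 → C_0 is given by ∂[p,q] = [q] − [p].
The 6×15 boundary matrix has rank 5 and Smith normal form diag(1,1,1,1,1).

∂_2: C_2 → C_1 sends each 2-simplex [p,q,r] to [q,r] − [p,r] + [p,q]. For instance
  ∂cdf = df − cf + cd,
  ∂acd = cd − ad + ac.
The 15×10 boundary matrix has rank 10 and Smith normal form diag(1,1,1,1,1,1,1,1,1,2).

Now H_k = ker ∂_k / im ∂_{k+1}, so:

  H_0: rank C_0 − rank ∂_1 = 6 − 5 = 1, and the invariant factors of ∂_1 are all 1, so H_0 ≅ Z.
  H_1: rank ker ∂_1 − rank ∂_2 = (15 − 5) − 10 = 0, and ∂_2 has invariant factor 2 > 1, so H_1 ≅ Z/2.
  H_2: rank ker ∂_2 − rank ∂_3 = (10 − 10) − 0 = 0, and there is no ∂_3, so H_2 ≅ 0.

H_0 ≅ Z,  H_1 ≅ Z/2,  H_2 = 0.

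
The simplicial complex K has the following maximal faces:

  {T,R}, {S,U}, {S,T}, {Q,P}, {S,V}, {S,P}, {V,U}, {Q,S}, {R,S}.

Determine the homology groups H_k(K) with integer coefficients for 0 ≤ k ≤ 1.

We work with the vertex ordering P < Q < R < S < T < U < V. The simplices of K, each written with vertices in increasing order, are:

  0-simplices (7): P, Q, R, S, T, U, V
  1-simplices (9): PQ, PS, QS, RS, RT, ST, SU, SV, UV

giving chain groups C_0 ≅ Z^7, C_1 ≅ Z^9.

Boundary ∂_1: C_1 → C_0 maps an edge to its endpoints' difference, ∂[p,q] = q − p.
The 7×9 boundary matrix has rank 6 and Smith normal form diag(1,1,1,1,1,1).

Computing H_k = (kernel of ∂_k) / (image of ∂_{k+1}):

  H_0: rank C_0 − rank ∂_1 = 7 − 6 = 1, and the invariant factors of ∂_1 are all 1, so H_0 ≅ Z.
  H_1: rank ker ∂_1 − rank ∂_2 = (9 − 6) − 0 = 3, and there is no ∂_2, so H_1 ≅ Z^3.

(K is a triangulation of a wedge of 3 circles.)

H_0 ≅ Z,  H_1 ≅ Z^3.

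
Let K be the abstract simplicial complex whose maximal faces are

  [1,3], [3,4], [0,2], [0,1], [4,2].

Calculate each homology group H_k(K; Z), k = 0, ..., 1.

H_0 ≅ Z,  H_1 ≅ Z.

K has 5 vertices, 5 edges.
rank ∂_0 = 0, rank ∂_1 = 4 ⇒ b_0 = 5 − 0 − 4 = 1; all invariant factors of ∂_1 are 1 so no torsion. So H_0 ≅ Z.
rank ∂_1 = 4, rank ∂_2 = 0 ⇒ b_1 = 5 − 4 − 0 = 1. So H_1 ≅ Z.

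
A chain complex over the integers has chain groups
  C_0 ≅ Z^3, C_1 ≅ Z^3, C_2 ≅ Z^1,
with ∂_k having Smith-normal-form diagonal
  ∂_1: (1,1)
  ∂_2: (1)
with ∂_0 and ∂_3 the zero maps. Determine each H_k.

H_0: b_0 = 3 − 0 − 2 = 1; torsion from ∂_1 factors > 1: none. So H_0 = Z.
H_1: b_1 = 3 − 2 − 1 = 0; torsion from ∂_2 factors > 1: none. So H_1 = 0.
H_2: b_2 = 1 − 1 − 0 = 0; torsion from ∂_3 factors > 1: none. So H_2 = 0.

H_0 = Z,  H_1 = 0,  H_2 = 0.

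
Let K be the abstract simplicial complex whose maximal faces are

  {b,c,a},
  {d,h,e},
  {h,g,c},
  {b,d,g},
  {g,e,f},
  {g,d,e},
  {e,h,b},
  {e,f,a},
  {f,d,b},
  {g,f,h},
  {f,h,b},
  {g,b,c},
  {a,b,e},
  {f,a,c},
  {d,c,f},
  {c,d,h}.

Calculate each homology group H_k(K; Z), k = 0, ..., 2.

H_0 = Z,  H_1 = Z^2,  H_2 = Z.

Take the total order a < b < c < d < e < f < g < h on the vertex set. Then K (dimension 2) consists of the simplices:

  0-simplices (8): a, b, c, d, e, f, g, h
  1-simplices (24): ab, ac, ae, af, bc, bd, be, bf, bg, bh, cd, cf, cg, ch, de, df, dg, dh, ef, eg, eh, fg, fh, gh
  2-simplices (16): abc, abe, acf, aef, bcg, bdf, bdg, beh, bfh, cdf, cdh, cgh, deg, deh, efg, fgh

Hence C_0 ≅ Z^8, C_1 ≅ Z^24, C_2 ≅ Z^16.

The boundary map ∂_1: C_1 → C_0 is given by ∂[p,q] = [q] − [p].
The 8×24 boundary matrix has rank 7 and Smith normal form diag(1,1,1,1,1,1,1).

The boundary map ∂_2: C_2 → C_1 sends each 2-simplex [p,q,r] to [q,r] − [p,r] + [p,q]. For instance
  ∂abc = bc − ac + ab,
  ∂fgh = gh − fh + fg.
This gives a 24×16 integer matrix of rank 15; reducing to Smith normal form yields diagonal entries (1,1,1,1,1,1,1,1,1,1,1,1,1,1,1).

Reading off H_k = ker ∂_k / im ∂_{k+1}:

  H_0: rank C_0 − rank ∂_1 = 8 − 7 = 1, and the invariant factors of ∂_1 are all 1, so H_0 ≅ Z.
  H_1: rank ker ∂_1 − rank ∂_2 = (24 − 7) − 15 = 2, and the invariant factors of ∂_2 are all 1, so H_1 ≅ Z^2.
  H_2: rank ker ∂_2 − rank ∂_3 = (16 − 15) − 0 = 1, and there is no ∂_3, so H_2 ≅ Z.

(K is a triangulation of the torus T^2.)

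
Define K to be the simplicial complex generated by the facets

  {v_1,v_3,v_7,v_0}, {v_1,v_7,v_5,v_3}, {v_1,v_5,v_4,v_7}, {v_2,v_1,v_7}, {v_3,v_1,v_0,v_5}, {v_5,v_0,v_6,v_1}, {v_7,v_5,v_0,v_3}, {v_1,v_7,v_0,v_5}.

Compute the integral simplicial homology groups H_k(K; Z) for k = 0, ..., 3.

H_0 ≅ Z,  H_1 = 0,  H_2 = 0,  H_3 ≅ Z.

Order the vertices as v_0 < v_1 < v_2 < v_3 < v_4 < v_5 < v_6 < v_7. Listing each simplex with vertices in this order, K has dimension 3 with simplices:

  0-simplices (8): [v_0], [v_1], [v_2], [v_3], [v_4], [v_5], [v_6], [v_7]
  1-simplices (18): (18 of them)
  2-simplices (17): (17 of them)
  3-simplices (7): [v_0,v_1,v_3,v_5], [v_0,v_1,v_3,v_7], [v_0,v_1,v_5,v_6], [v_0,v_1,v_5,v_7], [v_0,v_3,v_5,v_7], [v_1,v_3,v_5,v_7], [v_1,v_4,v_5,v_7]

so the chain groups are C_0 ≅ Z^8, C_1 ≅ Z^18, C_2 ≅ Z^17, C_3 ≅ Z^7.

The boundary map ∂_1: C_1 → C_0 maps an edge to its endpoints' difference, ∂[p,q] = q − p. For instance
  ∂[v_2,v_7] = [v_7] − [v_2].
The resulting 8×18 matrix has rank 7, and its Smith normal form has invariant factors (1,1,1,1,1,1,1).

The boundary map ∂_2: C_2 → C_1 sends each 2-simplex [p,q,r] to [q,r] − [p,r] + [p,q]. For instance
  ∂[v_1,v_5,v_7] = [v_5,v_7] − [v_1,v_7] + [v_1,v_5],
  ∂[v_1,v_3,v_7] = [v_3,v_7] − [v_1,v_7] + [v_1,v_3].
The 18×17 boundary matrix has rank 11 and Smith normal form diag(1,1,1,1,1,1,1,1,1,1,1).

Boundary ∂_3: C_3 → C_2 sends each 3-simplex σ to the alternating sum Σ_i (−1)^i (σ with its i-th vertex removed). For instance
  ∂[v_0,v_1,v_5,v_6] = [v_1,v_5,v_6] − [v_0,v_5,v_6] + [v_0,v_1,v_6] − [v_0,v_1,v_5],
  ∂[v_0,v_1,v_3,v_5] = [v_1,v_3,v_5] − [v_0,v_3,v_5] + [v_0,v_1,v_5] − [v_0,v_1,v_3].
The 17×7 boundary matrix has rank 6 and Smith normal form diag(1,1,1,1,1,1).

From H_k ≅ ker(∂_k) / im(∂_{k+1}) we obtain:

  H_0: rank C_0 − rank ∂_1 = 8 − 7 = 1, and the invariant factors of ∂_1 are all 1, so H_0 = Z.
  H_1: rank ker ∂_1 − rank ∂_2 = (18 − 7) − 11 = 0, and the invariant factors of ∂_2 are all 1, so H_1 = 0.
  H_2: rank ker ∂_2 − rank ∂_3 = (17 − 11) − 6 = 0, and the invariant factors of ∂_3 are all 1, so H_2 = 0.
  H_3: rank ker ∂_3 − rank ∂_4 = (7 − 6) − 0 = 1, and there is no ∂_4, so H_3 = Z.

As a check, the Euler characteristic is 8 − 18 + 17 − 7 = 0, which agrees with 1 − 0 + 0 − 1 = 0.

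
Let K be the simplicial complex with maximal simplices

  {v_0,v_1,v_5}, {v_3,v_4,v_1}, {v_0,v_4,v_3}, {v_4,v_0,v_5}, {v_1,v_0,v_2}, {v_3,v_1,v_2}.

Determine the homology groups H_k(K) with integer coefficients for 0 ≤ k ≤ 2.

H_0 = Z,  H_1 = Z,  H_2 = 0.

Fix the vertex order v_0 < v_1 < v_2 < v_3 < v_4 < v_5 and write every simplex with vertices in increasing order. Then dim K = 2 and the simplices of K are:

  0-simplices (6): [v_0], [v_1], [v_2], [v_3], [v_4], [v_5]
  1-simplices (12): [v_0,v_1], [v_0,v_2], [v_0,v_3], [v_0,v_4], [v_0,v_5], [v_1,v_2], [v_1,v_3], [v_1,v_4], [v_1,v_5], [v_2,v_3], [v_3,v_4], [v_4,v_5]
  2-simplices (6): [v_0,v_1,v_2], [v_0,v_1,v_5], [v_0,v_3,v_4], [v_0,v_4,v_5], [v_1,v_2,v_3], [v_1,v_3,v_4]

so the chain groups are C_0 ≅ Z^6, C_1 ≅ Z^12, C_2 ≅ Z^6.

The boundary map ∂_1: C_1 → C_0 sends each edge [p,q] (with p < q) to q − p. For instance
  ∂[v_1,v_4] = [v_4] − [v_1].
As a 6×12 matrix over Z this has rank 5, with invariant factors (1,1,1,1,1).

∂_2: C_2 → C_1 sends each 2-simplex [p,q,r] to [q,r] − [p,r] + [p,q]. For instance
  ∂[v_0,v_1,v_2] = [v_1,v_2] − [v_0,v_2] + [v_0,v_1],
  ∂[v_0,v_4,v_5] = [v_4,v_5] − [v_0,v_5] + [v_0,v_4].
The 12×6 boundary matrix has rank 6 and Smith normal form diag(1,1,1,1,1,1).

Reading off H_k = ker ∂_k / im ∂_{k+1}:

  H_0: rank C_0 − rank ∂_1 = 6 − 5 = 1, and the invariant factors of ∂_1 are all 1, so H_0 ≅ Z.
  H_1: rank ker ∂_1 − rank ∂_2 = (12 − 5) − 6 = 1, and the invariant factors of ∂_2 are all 1, so H_1 ≅ Z.
  H_2: rank ker ∂_2 − rank ∂_3 = (6 − 6) − 0 = 0, and there is no ∂_3, so H_2 ≅ 0.

As a check, the Euler characteristic is 6 − 12 + 6 = 0, which agrees with 1 − 1 + 0 = 0.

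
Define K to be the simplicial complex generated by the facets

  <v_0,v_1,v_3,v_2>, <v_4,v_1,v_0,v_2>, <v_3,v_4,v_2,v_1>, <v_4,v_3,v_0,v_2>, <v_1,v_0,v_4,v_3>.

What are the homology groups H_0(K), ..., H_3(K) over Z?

Fix the vertex order v_0 < v_1 < v_2 < v_3 < v_4 and write every simplex with vertices in increasing order. Then dim K = 3 and the simplices of K are:

  0-simplices (5): [v_0], [v_1], [v_2], [v_3], [v_4]
  1-simplices (10): [v_0,v_1], [v_0,v_2], [v_0,v_3], [v_0,v_4], [v_1,v_2], [v_1,v_3], [v_1,v_4], [v_2,v_3], [v_2,v_4], [v_3,v_4]
  2-simplices (10): [v_0,v_1,v_2], [v_0,v_1,v_3], [v_0,v_1,v_4], [v_0,v_2,v_3], [v_0,v_2,v_4], [v_0,v_3,v_4], [v_1,v_2,v_3], [v_1,v_2,v_4], [v_1,v_3,v_4], [v_2,v_3,v_4]
  3-simplices (5): [v_0,v_1,v_2,v_3], [v_0,v_1,v_2,v_4], [v_0,v_1,v_3,v_4], [v_0,v_2,v_3,v_4], [v_1,v_2,v_3,v_4]

so the chain groups are C_0 ≅ Z^5, C_1 ≅ Z^10, C_2 ≅ Z^10, C_3 ≅ Z^5.

Boundary ∂_1: C_1 → C_0 is given by ∂[p,q] = [q] − [p]. For instance
  ∂[v_2,v_3] = [v_3] − [v_2].
The 5×10 boundary matrix has rank 4 and Smith normal form diag(1,1,1,1).

Boundary ∂_2: C_2 → C_1 acts by ∂[p,q,r] = [q,r] − [p,r] + [p,q]. For instance
  ∂[v_0,v_1,v_4] = [v_1,v_4] − [v_0,v_4] + [v_0,v_1],
  ∂[v_2,v_3,v_4] = [v_3,v_4] − [v_2,v_4] + [v_2,v_3].
The 10×10 boundary matrix has rank 6 and Smith normal form diag(1,1,1,1,1,1).

∂_3: C_3 → C_2 sends each 3-simplex σ to the alternating sum Σ_i (−1)^i (σ with its i-th vertex removed). For instance
  ∂[v_0,v_1,v_2,v_3] = [v_1,v_2,v_3] − [v_0,v_2,v_3] + [v_0,v_1,v_3] − [v_0,v_1,v_2],
  ∂[v_0,v_1,v_3,v_4] = [v_1,v_3,v_4] − [v_0,v_3,v_4] + [v_0,v_1,v_4] − [v_0,v_1,v_3].
The 10×5 boundary matrix has rank 4 and Smith normal form diag(1,1,1,1).

From H_k ≅ ker(∂_k) / im(∂_{k+1}) we obtain:

  H_0: rank C_0 − rank ∂_1 = 5 − 4 = 1, and the invariant factors of ∂_1 are all 1, so H_0 ≅ Z.
  H_1: rank ker ∂_1 − rank ∂_2 = (10 − 4) − 6 = 0, and the invariant factors of ∂_2 are all 1, so H_1 ≅ 0.
  H_2: rank ker ∂_2 − rank ∂_3 = (10 − 6) − 4 = 0, and the invariant factors of ∂_3 are all 1, so H_2 ≅ 0.
  H_3: rank ker ∂_3 − rank ∂_4 = (5 − 4) − 0 = 1, and there is no ∂_4, so H_3 ≅ Z.

As a check, the Euler characteristic is 5 − 10 + 10 − 5 = 0, which agrees with 1 − 0 + 0 − 1 = 0.

H_0 = Z,  H_1 = 0,  H_2 = 0,  H_3 = Z.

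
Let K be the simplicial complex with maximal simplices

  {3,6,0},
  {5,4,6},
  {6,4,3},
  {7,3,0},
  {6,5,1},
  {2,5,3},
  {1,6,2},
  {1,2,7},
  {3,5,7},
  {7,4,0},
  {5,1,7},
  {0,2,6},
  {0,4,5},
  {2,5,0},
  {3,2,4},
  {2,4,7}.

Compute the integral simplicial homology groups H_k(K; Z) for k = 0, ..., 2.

K has 8 vertices, 24 edges, 16 triangles.
rank ∂_0 = 0, rank ∂_1 = 7 ⇒ b_0 = 8 − 0 − 7 = 1; all invariant factors of ∂_1 are 1 so no torsion. So H_0 = Z.
rank ∂_1 = 7, rank ∂_2 = 15 ⇒ b_1 = 24 − 7 − 15 = 2; all invariant factors of ∂_2 are 1 so no torsion. So H_1 = Z^2.
rank ∂_2 = 15, rank ∂_3 = 0 ⇒ b_2 = 16 − 15 − 0 = 1. So H_2 = Z.

H_0 = Z,  H_1 = Z^2,  H_2 = Z.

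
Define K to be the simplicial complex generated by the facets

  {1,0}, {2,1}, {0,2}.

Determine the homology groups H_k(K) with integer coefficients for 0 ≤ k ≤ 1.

H_0 ≅ Z,  H_1 ≅ Z.

We work with the vertex ordering 0 < 1 < 2. The simplices of K, each written with vertices in increasing order, are:

  0-simplices (3): [0], [1], [2]
  1-simplices (3): [0,1], [0,2], [1,2]

giving chain groups C_0 ≅ Z^3, C_1 ≅ Z^3.

∂_1: C_1 → C_0 maps an edge to its endpoints' difference, ∂[p,q] = q − p.
The resulting 3×3 matrix has rank 2, and its Smith normal form has invariant factors (1,1).

Now H_k = ker ∂_k / im ∂_{k+1}, so:

  H_0: rank C_0 − rank ∂_1 = 3 − 2 = 1, and the invariant factors of ∂_1 are all 1, so H_0 = Z.
  H_1: rank ker ∂_1 − rank ∂_2 = (3 − 2) − 0 = 1, and there is no ∂_2, so H_1 = Z.

As a check, the Euler characteristic is 3 − 3 = 0, which agrees with 1 − 1 = 0.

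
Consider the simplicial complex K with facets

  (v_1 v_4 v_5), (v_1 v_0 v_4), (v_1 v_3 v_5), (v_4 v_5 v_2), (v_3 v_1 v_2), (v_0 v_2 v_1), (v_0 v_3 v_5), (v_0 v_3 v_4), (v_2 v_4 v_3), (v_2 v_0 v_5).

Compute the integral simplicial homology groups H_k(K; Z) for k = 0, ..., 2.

We work with the vertex ordering v_0 < v_1 < v_2 < v_3 < v_4 < v_5. The simplices of K, each written with vertices in increasing order, are:

  0-simplices (6): [v_0], [v_1], [v_2], [v_3], [v_4], [v_5]
  1-simplices (15): (15 of them)
  2-simplices (10): [v_0,v_1,v_2], [v_0,v_1,v_4], [v_0,v_2,v_5], [v_0,v_3,v_4], [v_0,v_3,v_5], [v_1,v_2,v_3], [v_1,v_3,v_5], [v_1,v_4,v_5], [v_2,v_3,v_4], [v_2,v_4,v_5]

Hence C_0 ≅ Z^6, C_1 ≅ Z^15, C_2 ≅ Z^10.

The boundary map ∂_1: C_1 → C_0 sends each edge [p,q] (with p < q) to q − p. For instance
  ∂[v_1,v_5] = [v_5] − [v_1].
As a 6×15 matrix over Z this has rank 5, with invariant factors (1,1,1,1,1).

Boundary ∂_2: C_2 → C_1 acts by ∂[p,q,r] = [q,r] − [p,r] + [p,q]. For instance
  ∂[v_1,v_3,v_5] = [v_3,v_5] − [v_1,v_5] + [v_1,v_3],
  ∂[v_0,v_1,v_4] = [v_1,v_4] − [v_0,v_4] + [v_0,v_1].
The resulting 15×10 matrix has rank 10, and its Smith normal form has invariant factors (1,1,1,1,1,1,1,1,1,2).

Reading off H_k = ker ∂_k / im ∂_{k+1}:

  H_0: rank C_0 − rank ∂_1 = 6 − 5 = 1, and the invariant factors of ∂_1 are all 1, so H_0 = Z.
  H_1: rank ker ∂_1 − rank ∂_2 = (15 − 5) − 10 = 0, and ∂_2 has invariant factor 2 > 1, so H_1 = Z/2Z.
  H_2: rank ker ∂_2 − rank ∂_3 = (10 − 10) − 0 = 0, and there is no ∂_3, so H_2 = 0.

(K is a triangulation of the real projective plane RP^2.)

H_0 ≅ Z,  H_1 ≅ Z/2Z,  H_2 = 0.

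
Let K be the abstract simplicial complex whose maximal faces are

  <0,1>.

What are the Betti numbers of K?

b_0 = 1, b_1 = 0.

We work with the vertex ordering 0 < 1. The simplices of K, each written with vertices in increasing order, are:

  0-simplices (2): [0], [1]
  1-simplices (1): [0,1]

so the chain groups are C_0 ≅ Z^2, C_1 ≅ Z^1.

The boundary map ∂_1: C_1 → C_0 sends each edge [p,q] (with p < q) to q − p.
As a 2×1 matrix over Z this has rank 1, with invariant factors (1).

Computing H_k = (kernel of ∂_k) / (image of ∂_{k+1}):

  H_0: rank C_0 − rank ∂_1 = 2 − 1 = 1, and the invariant factors of ∂_1 are all 1, so H_0 ≅ Z.
  H_1: rank ker ∂_1 − rank ∂_2 = (1 − 1) − 0 = 0, and there is no ∂_2, so H_1 ≅ 0.

Hence the Betti numbers are b_0 = 1, b_1 = 0.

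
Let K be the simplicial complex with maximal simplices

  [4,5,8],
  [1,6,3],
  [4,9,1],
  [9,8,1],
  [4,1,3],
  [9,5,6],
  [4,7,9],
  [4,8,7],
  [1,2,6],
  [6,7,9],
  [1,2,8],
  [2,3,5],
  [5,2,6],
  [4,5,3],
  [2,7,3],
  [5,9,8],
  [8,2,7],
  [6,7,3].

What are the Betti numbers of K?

b_0 = 1, b_1 = 1, b_2 = 0.

Fix the vertex order 1 < 2 < 3 < 4 < 5 < 6 < 7 < 8 < 9 and write every simplex with vertices in increasing order. Then dim K = 2 and the simplices of K are:

  0-simplices (9): [1], [2], [3], [4], [5], [6], [7], [8], [9]
  1-simplices (27): (27 of them)
  2-simplices (18): [1,2,6], [1,2,8], [1,3,4], [1,3,6], [1,4,9], [1,8,9], [2,3,5], [2,3,7], [2,5,6], [2,7,8], [3,4,5], [3,6,7], [4,5,8], [4,7,8], [4,7,9], [5,6,9], [5,8,9], [6,7,9]

Hence C_0 ≅ Z^9, C_1 ≅ Z^27, C_2 ≅ Z^18.

The boundary map ∂_1: C_1 → C_0 sends each edge [p,q] (with p < q) to q − p. For instance
  ∂[1,6] = [6] − [1].
The resulting 9×27 matrix has rank 8, and its Smith normal form has invariant factors (1,1,1,1,1,1,1,1).

The boundary map ∂_2: C_2 → C_1 maps a triangle to the signed sum of its edges. For instance
  ∂[2,7,8] = [7,8] − [2,8] + [2,7],
  ∂[2,3,5] = [3,5] − [2,5] + [2,3].
The resulting 27×18 matrix has rank 18, and its Smith normal form has invariant factors (1,1,1,1,1,1,1,1,1,1,1,1,1,1,1,1,1,2).

Now H_k = ker ∂_k / im ∂_{k+1}, so:

  H_0: rank C_0 − rank ∂_1 = 9 − 8 = 1, and the invariant factors of ∂_1 are all 1, so H_0 = Z.
  H_1: rank ker ∂_1 − rank ∂_2 = (27 − 8) − 18 = 1, and ∂_2 has invariant factor 2 > 1, so H_1 = Z ⊕ Z/2.
  H_2: rank ker ∂_2 − rank ∂_3 = (18 − 18) − 0 = 0, and there is no ∂_3, so H_2 = 0.

Hence the Betti numbers are b_0 = 1, b_1 = 1, b_2 = 0.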